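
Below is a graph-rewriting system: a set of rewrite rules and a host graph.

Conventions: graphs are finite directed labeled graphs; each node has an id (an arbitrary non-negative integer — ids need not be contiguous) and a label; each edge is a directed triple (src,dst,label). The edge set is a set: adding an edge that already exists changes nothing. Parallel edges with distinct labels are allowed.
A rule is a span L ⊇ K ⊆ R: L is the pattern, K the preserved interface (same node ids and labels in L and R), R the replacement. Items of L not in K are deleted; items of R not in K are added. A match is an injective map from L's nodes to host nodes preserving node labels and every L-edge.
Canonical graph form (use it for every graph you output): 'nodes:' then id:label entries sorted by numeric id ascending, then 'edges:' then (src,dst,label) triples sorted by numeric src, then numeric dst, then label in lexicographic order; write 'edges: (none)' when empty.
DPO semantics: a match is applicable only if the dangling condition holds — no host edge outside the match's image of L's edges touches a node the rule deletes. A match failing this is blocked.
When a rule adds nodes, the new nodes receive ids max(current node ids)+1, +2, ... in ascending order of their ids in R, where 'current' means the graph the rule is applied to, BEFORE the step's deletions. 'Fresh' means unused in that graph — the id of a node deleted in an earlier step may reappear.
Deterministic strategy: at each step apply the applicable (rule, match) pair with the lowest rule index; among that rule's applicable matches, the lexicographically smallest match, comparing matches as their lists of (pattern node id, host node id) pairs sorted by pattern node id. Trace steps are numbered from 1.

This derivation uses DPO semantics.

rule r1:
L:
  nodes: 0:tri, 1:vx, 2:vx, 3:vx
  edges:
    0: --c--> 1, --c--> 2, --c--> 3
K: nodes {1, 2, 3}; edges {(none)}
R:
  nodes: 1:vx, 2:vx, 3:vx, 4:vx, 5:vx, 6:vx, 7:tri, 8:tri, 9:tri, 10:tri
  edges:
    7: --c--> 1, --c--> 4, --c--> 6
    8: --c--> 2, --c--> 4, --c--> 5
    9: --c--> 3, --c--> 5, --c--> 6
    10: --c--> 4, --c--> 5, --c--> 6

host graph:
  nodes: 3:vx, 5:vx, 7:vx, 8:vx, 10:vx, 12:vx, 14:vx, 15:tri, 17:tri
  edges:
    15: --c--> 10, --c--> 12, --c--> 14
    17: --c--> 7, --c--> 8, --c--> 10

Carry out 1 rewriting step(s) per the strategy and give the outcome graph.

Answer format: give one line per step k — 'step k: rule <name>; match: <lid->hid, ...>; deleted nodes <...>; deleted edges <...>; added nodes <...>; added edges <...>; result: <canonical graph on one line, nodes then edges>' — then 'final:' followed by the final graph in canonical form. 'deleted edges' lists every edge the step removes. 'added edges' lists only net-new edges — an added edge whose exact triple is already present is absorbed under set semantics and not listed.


step 1: rule r1; match: 0->15, 1->10, 2->12, 3->14; deleted nodes 15; deleted edges (15,10,c); (15,12,c); (15,14,c); added nodes 18, 19, 20, 21, 22, 23, 24; added edges (21,10,c); (21,18,c); (21,20,c); (22,12,c); (22,18,c); (22,19,c); (23,14,c); (23,19,c); (23,20,c); (24,18,c); (24,19,c); (24,20,c); result: nodes: 3:vx, 5:vx, 7:vx, 8:vx, 10:vx, 12:vx, 14:vx, 17:tri, 18:vx, 19:vx, 20:vx, 21:tri, 22:tri, 23:tri, 24:tri edges: (17,7,c); (17,8,c); (17,10,c); (21,10,c); (21,18,c); (21,20,c); (22,12,c); (22,18,c); (22,19,c); (23,14,c); (23,19,c); (23,20,c); (24,18,c); (24,19,c); (24,20,c)
final:
nodes: 3:vx, 5:vx, 7:vx, 8:vx, 10:vx, 12:vx, 14:vx, 17:tri, 18:vx, 19:vx, 20:vx, 21:tri, 22:tri, 23:tri, 24:tri
edges: (17,7,c); (17,8,c); (17,10,c); (21,10,c); (21,18,c); (21,20,c); (22,12,c); (22,18,c); (22,19,c); (23,14,c); (23,19,c); (23,20,c); (24,18,c); (24,19,c); (24,20,c)


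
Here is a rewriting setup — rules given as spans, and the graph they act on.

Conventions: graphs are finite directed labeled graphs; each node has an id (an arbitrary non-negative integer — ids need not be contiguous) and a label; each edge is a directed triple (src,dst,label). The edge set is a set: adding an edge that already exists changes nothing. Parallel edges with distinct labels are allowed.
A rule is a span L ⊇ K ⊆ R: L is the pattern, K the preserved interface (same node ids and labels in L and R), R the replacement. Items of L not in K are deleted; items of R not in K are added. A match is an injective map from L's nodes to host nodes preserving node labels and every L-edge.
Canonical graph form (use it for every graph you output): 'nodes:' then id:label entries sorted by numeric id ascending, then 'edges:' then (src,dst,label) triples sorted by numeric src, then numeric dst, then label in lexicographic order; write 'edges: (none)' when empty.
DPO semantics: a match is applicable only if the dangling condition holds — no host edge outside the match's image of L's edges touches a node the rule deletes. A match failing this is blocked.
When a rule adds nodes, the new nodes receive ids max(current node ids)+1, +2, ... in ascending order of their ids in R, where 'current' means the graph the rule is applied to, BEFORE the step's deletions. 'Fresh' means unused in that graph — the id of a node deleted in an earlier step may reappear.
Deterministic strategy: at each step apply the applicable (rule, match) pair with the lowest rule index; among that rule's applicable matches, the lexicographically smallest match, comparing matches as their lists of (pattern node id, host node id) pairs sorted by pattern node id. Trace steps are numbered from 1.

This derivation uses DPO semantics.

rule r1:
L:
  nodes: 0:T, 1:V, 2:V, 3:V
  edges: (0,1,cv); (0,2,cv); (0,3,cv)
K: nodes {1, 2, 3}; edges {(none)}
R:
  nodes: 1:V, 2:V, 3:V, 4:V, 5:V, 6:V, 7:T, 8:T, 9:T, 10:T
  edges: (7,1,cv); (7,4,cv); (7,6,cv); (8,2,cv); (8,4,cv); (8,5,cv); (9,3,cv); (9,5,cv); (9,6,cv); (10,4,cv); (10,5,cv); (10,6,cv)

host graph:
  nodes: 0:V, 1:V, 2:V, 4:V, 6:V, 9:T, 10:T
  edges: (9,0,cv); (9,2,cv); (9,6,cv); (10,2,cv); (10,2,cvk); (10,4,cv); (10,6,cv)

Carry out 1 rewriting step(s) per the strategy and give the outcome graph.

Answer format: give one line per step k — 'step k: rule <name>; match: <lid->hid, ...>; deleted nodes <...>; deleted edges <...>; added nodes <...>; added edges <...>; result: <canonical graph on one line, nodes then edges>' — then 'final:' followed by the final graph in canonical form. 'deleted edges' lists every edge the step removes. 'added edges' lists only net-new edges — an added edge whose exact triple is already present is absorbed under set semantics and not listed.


step 1: rule r1; match: 0->9, 1->0, 2->2, 3->6; deleted nodes 9; deleted edges (9,0,cv); (9,2,cv); (9,6,cv); added nodes 11, 12, 13, 14, 15, 16, 17; added edges (14,0,cv); (14,11,cv); (14,13,cv); (15,2,cv); (15,11,cv); (15,12,cv); (16,6,cv); (16,12,cv); (16,13,cv); (17,11,cv); (17,12,cv); (17,13,cv); result: nodes: 0:V, 1:V, 2:V, 4:V, 6:V, 10:T, 11:V, 12:V, 13:V, 14:T, 15:T, 16:T, 17:T edges: (10,2,cv); (10,2,cvk); (10,4,cv); (10,6,cv); (14,0,cv); (14,11,cv); (14,13,cv); (15,2,cv); (15,11,cv); (15,12,cv); (16,6,cv); (16,12,cv); (16,13,cv); (17,11,cv); (17,12,cv); (17,13,cv)
final:
nodes: 0:V, 1:V, 2:V, 4:V, 6:V, 10:T, 11:V, 12:V, 13:V, 14:T, 15:T, 16:T, 17:T
edges: (10,2,cv); (10,2,cvk); (10,4,cv); (10,6,cv); (14,0,cv); (14,11,cv); (14,13,cv); (15,2,cv); (15,11,cv); (15,12,cv); (16,6,cv); (16,12,cv); (16,13,cv); (17,11,cv); (17,12,cv); (17,13,cv)


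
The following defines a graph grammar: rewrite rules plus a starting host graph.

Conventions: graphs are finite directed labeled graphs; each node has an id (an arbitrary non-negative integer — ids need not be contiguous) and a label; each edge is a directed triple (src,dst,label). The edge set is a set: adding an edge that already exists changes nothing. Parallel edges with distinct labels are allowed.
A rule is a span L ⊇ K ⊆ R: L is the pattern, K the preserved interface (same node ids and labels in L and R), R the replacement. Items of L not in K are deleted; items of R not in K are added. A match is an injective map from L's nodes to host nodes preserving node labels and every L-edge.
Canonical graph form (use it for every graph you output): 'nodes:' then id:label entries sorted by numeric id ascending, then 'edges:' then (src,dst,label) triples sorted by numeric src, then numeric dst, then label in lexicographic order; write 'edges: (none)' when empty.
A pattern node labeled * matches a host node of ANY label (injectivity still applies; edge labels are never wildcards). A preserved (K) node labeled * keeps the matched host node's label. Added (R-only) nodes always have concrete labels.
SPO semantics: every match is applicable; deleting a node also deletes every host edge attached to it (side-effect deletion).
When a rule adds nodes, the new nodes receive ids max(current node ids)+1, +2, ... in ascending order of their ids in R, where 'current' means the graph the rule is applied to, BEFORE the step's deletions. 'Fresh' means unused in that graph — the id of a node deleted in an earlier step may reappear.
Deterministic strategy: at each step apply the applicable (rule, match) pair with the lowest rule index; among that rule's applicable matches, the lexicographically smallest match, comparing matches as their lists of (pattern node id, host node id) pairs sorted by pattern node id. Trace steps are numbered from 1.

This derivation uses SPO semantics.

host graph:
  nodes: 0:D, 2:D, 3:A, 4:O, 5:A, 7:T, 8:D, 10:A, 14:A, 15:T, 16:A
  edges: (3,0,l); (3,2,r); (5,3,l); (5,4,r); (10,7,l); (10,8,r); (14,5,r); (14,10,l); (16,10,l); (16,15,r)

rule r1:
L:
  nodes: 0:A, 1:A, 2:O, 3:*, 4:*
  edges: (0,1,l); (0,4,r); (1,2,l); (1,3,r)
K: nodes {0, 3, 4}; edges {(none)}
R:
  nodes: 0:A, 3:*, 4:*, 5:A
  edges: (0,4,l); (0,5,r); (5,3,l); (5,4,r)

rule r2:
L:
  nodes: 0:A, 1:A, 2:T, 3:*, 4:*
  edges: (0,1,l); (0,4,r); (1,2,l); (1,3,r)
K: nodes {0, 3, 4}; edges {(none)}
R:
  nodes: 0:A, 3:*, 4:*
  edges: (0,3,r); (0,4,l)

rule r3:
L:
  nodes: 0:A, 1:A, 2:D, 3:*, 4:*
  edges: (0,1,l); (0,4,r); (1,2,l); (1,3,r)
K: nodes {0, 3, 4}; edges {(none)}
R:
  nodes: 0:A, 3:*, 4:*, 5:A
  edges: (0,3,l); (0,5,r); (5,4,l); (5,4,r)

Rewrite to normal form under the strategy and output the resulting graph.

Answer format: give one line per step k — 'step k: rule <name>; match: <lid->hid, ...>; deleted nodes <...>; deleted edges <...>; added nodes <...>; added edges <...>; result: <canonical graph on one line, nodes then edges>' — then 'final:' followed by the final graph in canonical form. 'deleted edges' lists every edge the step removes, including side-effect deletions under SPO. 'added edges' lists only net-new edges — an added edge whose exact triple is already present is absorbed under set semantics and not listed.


step 1: rule r2; match: 0->14, 1->10, 2->7, 3->8, 4->5; deleted nodes 7, 10; deleted edges (10,7,l); (10,8,r); (14,5,r); (14,10,l); (16,10,l); added nodes (none); added edges (14,5,l); (14,8,r); result: nodes: 0:D, 2:D, 3:A, 4:O, 5:A, 8:D, 14:A, 15:T, 16:A edges: (3,0,l); (3,2,r); (5,3,l); (5,4,r); (14,5,l); (14,8,r); (16,15,r)
step 2: rule r3; match: 0->5, 1->3, 2->0, 3->2, 4->4; deleted nodes 0, 3; deleted edges (3,0,l); (3,2,r); (5,3,l); (5,4,r); added nodes 17; added edges (5,2,l); (5,17,r); (17,4,l); (17,4,r); result: nodes: 2:D, 4:O, 5:A, 8:D, 14:A, 15:T, 16:A, 17:A edges: (5,2,l); (5,17,r); (14,5,l); (14,8,r); (16,15,r); (17,4,l); (17,4,r)
step 3: rule r3; match: 0->14, 1->5, 2->2, 3->17, 4->8; deleted nodes 2, 5; deleted edges (5,2,l); (5,17,r); (14,5,l); (14,8,r); added nodes 18; added edges (14,17,l); (14,18,r); (18,8,l); (18,8,r); result: nodes: 4:O, 8:D, 14:A, 15:T, 16:A, 17:A, 18:A edges: (14,17,l); (14,18,r); (16,15,r); (17,4,l); (17,4,r); (18,8,l); (18,8,r)
final:
nodes: 4:O, 8:D, 14:A, 15:T, 16:A, 17:A, 18:A
edges: (14,17,l); (14,18,r); (16,15,r); (17,4,l); (17,4,r); (18,8,l); (18,8,r)


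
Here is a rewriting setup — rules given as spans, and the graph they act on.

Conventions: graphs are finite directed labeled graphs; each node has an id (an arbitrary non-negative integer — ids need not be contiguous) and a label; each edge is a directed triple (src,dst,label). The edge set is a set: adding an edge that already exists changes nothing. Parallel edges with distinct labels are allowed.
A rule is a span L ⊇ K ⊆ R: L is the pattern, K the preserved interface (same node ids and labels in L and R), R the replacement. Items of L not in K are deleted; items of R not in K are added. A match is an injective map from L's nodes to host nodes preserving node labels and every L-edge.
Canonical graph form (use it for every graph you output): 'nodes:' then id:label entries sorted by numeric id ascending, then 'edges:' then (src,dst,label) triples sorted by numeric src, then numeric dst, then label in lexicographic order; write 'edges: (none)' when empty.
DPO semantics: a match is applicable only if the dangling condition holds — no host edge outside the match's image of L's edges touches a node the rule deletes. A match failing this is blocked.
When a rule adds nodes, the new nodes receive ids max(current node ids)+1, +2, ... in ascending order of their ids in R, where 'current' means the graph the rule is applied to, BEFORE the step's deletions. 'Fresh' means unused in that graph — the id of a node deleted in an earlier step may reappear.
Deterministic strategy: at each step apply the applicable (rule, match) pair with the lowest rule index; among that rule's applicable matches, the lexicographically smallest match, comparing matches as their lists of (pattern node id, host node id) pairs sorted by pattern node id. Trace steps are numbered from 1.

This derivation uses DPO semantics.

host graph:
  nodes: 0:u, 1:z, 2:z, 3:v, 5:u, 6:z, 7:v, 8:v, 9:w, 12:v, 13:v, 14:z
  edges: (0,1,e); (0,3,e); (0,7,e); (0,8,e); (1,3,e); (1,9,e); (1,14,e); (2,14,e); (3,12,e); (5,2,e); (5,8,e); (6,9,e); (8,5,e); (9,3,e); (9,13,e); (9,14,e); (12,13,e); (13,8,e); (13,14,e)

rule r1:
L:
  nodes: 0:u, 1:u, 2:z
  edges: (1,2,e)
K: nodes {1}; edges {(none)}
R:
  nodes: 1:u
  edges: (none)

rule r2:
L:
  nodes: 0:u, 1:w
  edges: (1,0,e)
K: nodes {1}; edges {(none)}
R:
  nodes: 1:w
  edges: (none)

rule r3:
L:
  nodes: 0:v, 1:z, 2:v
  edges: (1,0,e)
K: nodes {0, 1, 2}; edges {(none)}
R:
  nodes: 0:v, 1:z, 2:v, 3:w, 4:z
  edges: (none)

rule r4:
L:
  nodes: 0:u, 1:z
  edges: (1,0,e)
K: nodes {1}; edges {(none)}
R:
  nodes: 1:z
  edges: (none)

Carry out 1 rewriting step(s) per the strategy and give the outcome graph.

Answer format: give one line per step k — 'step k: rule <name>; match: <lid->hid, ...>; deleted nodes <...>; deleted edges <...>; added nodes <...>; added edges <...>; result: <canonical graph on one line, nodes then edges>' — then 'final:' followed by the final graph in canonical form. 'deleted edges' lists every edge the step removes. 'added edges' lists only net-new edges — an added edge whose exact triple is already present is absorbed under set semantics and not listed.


step 1: rule r3; match: 0->3, 1->1, 2->7; deleted nodes (none); deleted edges (1,3,e); added nodes 15, 16; added edges (none); result: nodes: 0:u, 1:z, 2:z, 3:v, 5:u, 6:z, 7:v, 8:v, 9:w, 12:v, 13:v, 14:z, 15:w, 16:z edges: (0,1,e); (0,3,e); (0,7,e); (0,8,e); (1,9,e); (1,14,e); (2,14,e); (3,12,e); (5,2,e); (5,8,e); (6,9,e); (8,5,e); (9,3,e); (9,13,e); (9,14,e); (12,13,e); (13,8,e); (13,14,e)
final:
nodes: 0:u, 1:z, 2:z, 3:v, 5:u, 6:z, 7:v, 8:v, 9:w, 12:v, 13:v, 14:z, 15:w, 16:z
edges: (0,1,e); (0,3,e); (0,7,e); (0,8,e); (1,9,e); (1,14,e); (2,14,e); (3,12,e); (5,2,e); (5,8,e); (6,9,e); (8,5,e); (9,3,e); (9,13,e); (9,14,e); (12,13,e); (13,8,e); (13,14,e)


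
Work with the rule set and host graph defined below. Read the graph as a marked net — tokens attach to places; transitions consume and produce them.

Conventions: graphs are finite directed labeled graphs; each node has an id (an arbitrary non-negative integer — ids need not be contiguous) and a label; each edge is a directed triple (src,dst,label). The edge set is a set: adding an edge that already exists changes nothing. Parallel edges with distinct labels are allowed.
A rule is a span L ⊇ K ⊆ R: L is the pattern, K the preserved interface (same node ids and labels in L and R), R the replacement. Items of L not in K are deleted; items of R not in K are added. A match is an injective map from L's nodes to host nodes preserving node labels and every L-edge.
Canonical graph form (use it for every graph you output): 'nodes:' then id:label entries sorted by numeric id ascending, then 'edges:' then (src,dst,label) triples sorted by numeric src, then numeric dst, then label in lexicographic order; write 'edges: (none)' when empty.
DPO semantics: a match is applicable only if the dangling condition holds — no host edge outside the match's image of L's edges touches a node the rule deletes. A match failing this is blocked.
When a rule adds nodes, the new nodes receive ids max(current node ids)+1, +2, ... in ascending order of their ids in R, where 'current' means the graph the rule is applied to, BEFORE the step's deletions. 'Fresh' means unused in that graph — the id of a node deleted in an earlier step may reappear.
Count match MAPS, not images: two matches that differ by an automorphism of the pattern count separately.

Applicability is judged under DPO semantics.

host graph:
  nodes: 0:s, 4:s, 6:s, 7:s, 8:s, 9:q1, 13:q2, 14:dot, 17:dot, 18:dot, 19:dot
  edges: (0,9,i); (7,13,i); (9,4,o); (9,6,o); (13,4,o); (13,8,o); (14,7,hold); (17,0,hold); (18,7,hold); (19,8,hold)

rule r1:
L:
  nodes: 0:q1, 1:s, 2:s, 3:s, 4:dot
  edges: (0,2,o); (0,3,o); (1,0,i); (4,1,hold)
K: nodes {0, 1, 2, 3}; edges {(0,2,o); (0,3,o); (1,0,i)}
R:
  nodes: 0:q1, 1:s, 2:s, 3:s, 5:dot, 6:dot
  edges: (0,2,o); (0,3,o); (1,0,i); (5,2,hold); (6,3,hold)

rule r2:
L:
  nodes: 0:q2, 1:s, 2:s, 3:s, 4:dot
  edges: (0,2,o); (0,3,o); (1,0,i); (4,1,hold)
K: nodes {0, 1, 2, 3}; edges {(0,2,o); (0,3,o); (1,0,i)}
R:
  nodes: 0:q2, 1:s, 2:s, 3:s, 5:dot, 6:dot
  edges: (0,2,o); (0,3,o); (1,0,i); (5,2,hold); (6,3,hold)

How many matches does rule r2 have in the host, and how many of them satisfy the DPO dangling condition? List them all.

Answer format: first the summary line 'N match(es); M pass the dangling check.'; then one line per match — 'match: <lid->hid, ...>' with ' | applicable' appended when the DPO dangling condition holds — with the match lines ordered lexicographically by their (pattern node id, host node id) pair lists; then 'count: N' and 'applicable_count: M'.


4 match(es); 4 pass the dangling check.
match: 0->13, 1->7, 2->4, 3->8, 4->14 | applicable
match: 0->13, 1->7, 2->4, 3->8, 4->18 | applicable
match: 0->13, 1->7, 2->8, 3->4, 4->14 | applicable
match: 0->13, 1->7, 2->8, 3->4, 4->18 | applicable
count: 4
applicable_count: 4


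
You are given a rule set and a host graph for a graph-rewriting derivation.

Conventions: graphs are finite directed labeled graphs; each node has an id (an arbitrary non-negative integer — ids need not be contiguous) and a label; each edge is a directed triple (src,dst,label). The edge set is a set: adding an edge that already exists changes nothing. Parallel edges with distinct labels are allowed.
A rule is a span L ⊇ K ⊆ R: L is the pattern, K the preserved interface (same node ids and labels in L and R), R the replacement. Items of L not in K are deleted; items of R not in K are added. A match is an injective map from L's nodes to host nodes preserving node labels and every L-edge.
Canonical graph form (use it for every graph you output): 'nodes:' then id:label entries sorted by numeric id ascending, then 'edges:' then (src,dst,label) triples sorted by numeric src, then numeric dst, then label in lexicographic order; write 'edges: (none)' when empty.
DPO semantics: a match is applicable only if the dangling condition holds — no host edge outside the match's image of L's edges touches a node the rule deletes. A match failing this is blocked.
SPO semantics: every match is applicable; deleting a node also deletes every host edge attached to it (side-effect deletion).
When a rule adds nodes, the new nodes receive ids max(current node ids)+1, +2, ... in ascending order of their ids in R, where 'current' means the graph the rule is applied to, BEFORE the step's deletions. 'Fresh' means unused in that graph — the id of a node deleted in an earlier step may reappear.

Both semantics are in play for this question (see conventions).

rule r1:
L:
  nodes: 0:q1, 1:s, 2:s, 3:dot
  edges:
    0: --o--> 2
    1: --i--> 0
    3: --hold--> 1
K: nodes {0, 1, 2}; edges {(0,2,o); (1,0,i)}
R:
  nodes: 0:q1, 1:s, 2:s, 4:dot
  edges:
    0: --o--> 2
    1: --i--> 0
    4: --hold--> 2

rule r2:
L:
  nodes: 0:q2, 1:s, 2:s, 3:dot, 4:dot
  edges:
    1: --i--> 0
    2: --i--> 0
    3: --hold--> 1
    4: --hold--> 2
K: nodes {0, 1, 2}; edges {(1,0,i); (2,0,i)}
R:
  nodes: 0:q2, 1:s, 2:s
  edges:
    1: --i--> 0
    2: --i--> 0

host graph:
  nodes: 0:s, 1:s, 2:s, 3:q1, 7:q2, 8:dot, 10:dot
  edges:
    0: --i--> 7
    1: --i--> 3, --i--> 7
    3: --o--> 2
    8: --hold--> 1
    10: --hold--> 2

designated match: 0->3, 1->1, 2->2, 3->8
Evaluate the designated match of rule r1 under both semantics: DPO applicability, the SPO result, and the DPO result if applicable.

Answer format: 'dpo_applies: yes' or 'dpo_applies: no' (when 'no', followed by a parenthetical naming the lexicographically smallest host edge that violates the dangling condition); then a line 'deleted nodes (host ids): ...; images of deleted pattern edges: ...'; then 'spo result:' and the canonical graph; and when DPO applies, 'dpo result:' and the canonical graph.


dpo_applies: yes
deleted nodes (host ids): 8; images of deleted pattern edges: (8,1,hold)
spo result:
nodes: 0:s, 1:s, 2:s, 3:q1, 7:q2, 10:dot, 11:dot
edges: (0,7,i); (1,3,i); (1,7,i); (3,2,o); (10,2,hold); (11,2,hold)
dpo result:
nodes: 0:s, 1:s, 2:s, 3:q1, 7:q2, 10:dot, 11:dot
edges: (0,7,i); (1,3,i); (1,7,i); (3,2,o); (10,2,hold); (11,2,hold)


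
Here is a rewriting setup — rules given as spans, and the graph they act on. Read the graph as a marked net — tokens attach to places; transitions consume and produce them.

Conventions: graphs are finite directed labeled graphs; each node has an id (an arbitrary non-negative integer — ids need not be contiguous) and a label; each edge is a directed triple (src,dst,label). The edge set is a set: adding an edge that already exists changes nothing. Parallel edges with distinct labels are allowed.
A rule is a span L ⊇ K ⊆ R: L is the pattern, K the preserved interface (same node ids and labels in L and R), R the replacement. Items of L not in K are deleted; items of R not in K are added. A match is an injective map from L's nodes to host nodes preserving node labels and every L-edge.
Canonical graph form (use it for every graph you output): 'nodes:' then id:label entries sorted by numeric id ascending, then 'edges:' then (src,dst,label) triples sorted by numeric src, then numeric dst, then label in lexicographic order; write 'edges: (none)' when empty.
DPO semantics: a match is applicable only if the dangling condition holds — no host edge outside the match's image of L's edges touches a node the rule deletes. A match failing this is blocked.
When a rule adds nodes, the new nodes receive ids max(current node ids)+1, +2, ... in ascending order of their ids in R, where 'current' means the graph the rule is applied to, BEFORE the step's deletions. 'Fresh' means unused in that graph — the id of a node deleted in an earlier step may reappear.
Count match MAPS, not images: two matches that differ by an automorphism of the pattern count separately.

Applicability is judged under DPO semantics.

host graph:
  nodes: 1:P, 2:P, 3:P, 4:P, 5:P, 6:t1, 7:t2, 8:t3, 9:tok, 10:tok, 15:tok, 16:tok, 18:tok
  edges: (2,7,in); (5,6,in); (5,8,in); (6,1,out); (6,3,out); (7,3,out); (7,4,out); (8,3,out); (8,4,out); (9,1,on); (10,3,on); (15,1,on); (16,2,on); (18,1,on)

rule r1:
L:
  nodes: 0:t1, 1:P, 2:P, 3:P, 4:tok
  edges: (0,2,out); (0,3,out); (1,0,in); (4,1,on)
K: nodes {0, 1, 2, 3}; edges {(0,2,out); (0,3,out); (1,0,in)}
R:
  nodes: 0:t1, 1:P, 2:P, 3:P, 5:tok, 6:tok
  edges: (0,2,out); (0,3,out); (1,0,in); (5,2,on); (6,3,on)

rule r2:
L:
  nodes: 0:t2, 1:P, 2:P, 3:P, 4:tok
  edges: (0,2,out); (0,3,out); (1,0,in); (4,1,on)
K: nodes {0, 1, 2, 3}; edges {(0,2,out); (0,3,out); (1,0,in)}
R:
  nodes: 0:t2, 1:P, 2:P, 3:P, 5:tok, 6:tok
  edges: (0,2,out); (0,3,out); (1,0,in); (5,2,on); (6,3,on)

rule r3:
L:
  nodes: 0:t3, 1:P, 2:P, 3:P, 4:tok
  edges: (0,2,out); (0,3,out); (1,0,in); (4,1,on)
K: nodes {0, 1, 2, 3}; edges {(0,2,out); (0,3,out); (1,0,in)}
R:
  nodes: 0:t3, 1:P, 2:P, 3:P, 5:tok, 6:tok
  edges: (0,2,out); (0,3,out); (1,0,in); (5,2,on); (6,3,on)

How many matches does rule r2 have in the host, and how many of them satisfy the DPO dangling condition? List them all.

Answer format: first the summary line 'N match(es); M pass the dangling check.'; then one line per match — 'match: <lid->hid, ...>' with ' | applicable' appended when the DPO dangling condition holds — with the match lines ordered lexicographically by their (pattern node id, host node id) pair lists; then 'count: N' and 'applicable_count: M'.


2 match(es); 2 pass the dangling check.
match: 0->7, 1->2, 2->3, 3->4, 4->16 | applicable
match: 0->7, 1->2, 2->4, 3->3, 4->16 | applicable
count: 2
applicable_count: 2


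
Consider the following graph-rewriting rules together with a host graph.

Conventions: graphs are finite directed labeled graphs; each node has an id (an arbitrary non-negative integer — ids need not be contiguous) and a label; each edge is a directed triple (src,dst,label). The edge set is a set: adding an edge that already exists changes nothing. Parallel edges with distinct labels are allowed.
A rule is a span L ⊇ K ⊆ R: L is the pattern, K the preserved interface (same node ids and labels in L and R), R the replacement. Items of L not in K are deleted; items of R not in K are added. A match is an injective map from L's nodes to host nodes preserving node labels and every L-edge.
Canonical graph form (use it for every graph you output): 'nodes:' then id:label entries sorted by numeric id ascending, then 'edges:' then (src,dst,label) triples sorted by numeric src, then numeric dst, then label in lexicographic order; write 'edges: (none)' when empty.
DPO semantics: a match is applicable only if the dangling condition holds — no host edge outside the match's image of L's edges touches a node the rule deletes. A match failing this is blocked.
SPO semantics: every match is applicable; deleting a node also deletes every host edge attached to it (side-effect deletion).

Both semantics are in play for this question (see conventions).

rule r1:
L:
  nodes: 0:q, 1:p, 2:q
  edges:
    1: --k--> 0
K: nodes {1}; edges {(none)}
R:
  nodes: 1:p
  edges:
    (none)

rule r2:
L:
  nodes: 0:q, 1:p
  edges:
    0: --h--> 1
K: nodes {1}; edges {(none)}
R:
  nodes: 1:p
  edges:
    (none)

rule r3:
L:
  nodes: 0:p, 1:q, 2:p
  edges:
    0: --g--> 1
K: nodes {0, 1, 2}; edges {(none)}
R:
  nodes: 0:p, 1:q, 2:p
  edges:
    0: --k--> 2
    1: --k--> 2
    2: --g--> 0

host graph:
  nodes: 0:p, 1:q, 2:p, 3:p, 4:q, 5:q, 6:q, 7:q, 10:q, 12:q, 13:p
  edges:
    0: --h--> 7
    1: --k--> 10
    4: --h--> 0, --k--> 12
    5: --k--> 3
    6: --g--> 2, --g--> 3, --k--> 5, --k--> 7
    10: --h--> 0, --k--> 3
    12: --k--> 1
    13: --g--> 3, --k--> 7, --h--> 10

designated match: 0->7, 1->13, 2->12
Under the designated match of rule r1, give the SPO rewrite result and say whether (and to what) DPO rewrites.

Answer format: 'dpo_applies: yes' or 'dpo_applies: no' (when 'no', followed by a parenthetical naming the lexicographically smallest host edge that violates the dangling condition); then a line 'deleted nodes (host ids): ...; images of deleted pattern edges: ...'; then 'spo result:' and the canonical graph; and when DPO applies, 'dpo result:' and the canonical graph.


dpo_applies: no
(the rule deletes node 7, which keeps host edge (0,7,h) outside the match image — the dangling condition fails, DPO blocks; SPO proceeds and side-deletes such edges)
deleted nodes (host ids): 7, 12; images of deleted pattern edges: (13,7,k)
spo result:
nodes: 0:p, 1:q, 2:p, 3:p, 4:q, 5:q, 6:q, 10:q, 13:p
edges: (1,10,k); (4,0,h); (5,3,k); (6,2,g); (6,3,g); (6,5,k); (10,0,h); (10,3,k); (13,3,g); (13,10,h)


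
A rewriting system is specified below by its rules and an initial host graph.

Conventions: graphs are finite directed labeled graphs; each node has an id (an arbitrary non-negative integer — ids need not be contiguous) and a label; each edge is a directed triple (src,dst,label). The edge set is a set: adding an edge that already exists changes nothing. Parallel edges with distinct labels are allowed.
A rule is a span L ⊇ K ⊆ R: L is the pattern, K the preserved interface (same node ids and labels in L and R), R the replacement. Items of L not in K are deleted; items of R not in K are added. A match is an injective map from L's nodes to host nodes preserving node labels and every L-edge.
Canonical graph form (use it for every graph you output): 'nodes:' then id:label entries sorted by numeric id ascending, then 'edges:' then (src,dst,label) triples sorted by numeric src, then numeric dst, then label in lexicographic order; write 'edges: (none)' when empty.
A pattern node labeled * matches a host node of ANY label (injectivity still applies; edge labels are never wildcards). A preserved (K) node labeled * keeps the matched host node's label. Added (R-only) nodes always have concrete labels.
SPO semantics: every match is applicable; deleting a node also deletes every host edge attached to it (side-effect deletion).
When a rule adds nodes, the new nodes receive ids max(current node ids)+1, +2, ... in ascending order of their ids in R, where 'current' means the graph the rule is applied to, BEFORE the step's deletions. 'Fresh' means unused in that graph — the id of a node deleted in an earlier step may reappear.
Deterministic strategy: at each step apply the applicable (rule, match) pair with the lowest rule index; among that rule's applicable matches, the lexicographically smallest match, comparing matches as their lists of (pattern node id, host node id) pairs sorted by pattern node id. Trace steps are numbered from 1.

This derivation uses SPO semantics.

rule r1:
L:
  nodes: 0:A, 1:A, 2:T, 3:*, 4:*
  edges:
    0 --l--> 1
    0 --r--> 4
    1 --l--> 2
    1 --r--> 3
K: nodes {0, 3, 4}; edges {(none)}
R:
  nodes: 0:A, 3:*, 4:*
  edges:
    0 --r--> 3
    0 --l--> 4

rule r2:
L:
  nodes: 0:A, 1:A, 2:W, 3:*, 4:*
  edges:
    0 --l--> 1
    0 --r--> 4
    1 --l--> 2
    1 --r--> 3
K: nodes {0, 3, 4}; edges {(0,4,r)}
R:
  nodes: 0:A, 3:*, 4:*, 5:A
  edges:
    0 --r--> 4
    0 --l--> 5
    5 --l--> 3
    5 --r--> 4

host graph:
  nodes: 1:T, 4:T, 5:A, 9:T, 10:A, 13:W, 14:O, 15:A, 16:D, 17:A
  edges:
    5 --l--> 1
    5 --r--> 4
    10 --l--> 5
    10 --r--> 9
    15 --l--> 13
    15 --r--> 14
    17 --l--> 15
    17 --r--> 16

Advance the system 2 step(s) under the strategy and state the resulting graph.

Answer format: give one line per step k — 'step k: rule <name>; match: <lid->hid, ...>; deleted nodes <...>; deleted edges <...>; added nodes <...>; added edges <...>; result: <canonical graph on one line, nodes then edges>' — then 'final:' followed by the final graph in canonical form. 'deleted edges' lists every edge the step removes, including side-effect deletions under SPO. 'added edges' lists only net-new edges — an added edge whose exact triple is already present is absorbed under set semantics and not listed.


step 1: rule r1; match: 0->10, 1->5, 2->1, 3->4, 4->9; deleted nodes 1, 5; deleted edges (5,1,l); (5,4,r); (10,5,l); (10,9,r); added nodes (none); added edges (10,4,r); (10,9,l); result: nodes: 4:T, 9:T, 10:A, 13:W, 14:O, 15:A, 16:D, 17:A edges: (10,4,r); (10,9,l); (15,13,l); (15,14,r); (17,15,l); (17,16,r)
step 2: rule r2; match: 0->17, 1->15, 2->13, 3->14, 4->16; deleted nodes 13, 15; deleted edges (15,13,l); (15,14,r); (17,15,l); added nodes 18; added edges (17,18,l); (18,14,l); (18,16,r); result: nodes: 4:T, 9:T, 10:A, 14:O, 16:D, 17:A, 18:A edges: (10,4,r); (10,9,l); (17,16,r); (17,18,l); (18,14,l); (18,16,r)
final:
nodes: 4:T, 9:T, 10:A, 14:O, 16:D, 17:A, 18:A
edges: (10,4,r); (10,9,l); (17,16,r); (17,18,l); (18,14,l); (18,16,r)


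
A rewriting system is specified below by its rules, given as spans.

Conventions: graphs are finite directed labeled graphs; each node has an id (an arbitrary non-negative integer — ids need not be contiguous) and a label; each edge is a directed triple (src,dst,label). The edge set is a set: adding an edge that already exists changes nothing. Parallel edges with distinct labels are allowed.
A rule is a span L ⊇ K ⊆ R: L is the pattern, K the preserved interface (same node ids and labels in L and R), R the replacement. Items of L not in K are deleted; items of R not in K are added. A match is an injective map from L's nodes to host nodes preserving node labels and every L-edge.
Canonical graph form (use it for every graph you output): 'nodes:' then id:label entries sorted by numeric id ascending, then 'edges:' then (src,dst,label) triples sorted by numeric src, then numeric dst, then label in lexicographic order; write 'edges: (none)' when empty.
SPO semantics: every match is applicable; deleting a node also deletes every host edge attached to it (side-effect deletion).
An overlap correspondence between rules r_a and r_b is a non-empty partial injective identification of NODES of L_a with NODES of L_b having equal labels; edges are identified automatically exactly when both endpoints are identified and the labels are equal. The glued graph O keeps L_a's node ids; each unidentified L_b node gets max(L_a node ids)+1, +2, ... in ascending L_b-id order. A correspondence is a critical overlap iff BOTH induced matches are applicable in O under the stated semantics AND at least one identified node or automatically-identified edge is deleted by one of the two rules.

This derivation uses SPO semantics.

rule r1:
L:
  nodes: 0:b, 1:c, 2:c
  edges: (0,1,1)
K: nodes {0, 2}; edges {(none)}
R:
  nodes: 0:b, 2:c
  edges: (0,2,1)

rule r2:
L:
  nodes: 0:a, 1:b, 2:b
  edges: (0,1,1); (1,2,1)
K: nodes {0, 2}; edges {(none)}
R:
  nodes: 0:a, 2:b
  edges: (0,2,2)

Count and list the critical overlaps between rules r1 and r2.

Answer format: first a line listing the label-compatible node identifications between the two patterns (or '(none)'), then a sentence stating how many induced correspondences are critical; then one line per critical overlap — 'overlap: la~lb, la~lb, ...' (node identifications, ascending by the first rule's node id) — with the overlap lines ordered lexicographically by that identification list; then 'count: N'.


label-compatible node identifications between L(r1) and L(r2): 0~1, 0~2
1 of the induced correspondences is a critical overlap of r1 and r2.
overlap: 0~1
count: 1


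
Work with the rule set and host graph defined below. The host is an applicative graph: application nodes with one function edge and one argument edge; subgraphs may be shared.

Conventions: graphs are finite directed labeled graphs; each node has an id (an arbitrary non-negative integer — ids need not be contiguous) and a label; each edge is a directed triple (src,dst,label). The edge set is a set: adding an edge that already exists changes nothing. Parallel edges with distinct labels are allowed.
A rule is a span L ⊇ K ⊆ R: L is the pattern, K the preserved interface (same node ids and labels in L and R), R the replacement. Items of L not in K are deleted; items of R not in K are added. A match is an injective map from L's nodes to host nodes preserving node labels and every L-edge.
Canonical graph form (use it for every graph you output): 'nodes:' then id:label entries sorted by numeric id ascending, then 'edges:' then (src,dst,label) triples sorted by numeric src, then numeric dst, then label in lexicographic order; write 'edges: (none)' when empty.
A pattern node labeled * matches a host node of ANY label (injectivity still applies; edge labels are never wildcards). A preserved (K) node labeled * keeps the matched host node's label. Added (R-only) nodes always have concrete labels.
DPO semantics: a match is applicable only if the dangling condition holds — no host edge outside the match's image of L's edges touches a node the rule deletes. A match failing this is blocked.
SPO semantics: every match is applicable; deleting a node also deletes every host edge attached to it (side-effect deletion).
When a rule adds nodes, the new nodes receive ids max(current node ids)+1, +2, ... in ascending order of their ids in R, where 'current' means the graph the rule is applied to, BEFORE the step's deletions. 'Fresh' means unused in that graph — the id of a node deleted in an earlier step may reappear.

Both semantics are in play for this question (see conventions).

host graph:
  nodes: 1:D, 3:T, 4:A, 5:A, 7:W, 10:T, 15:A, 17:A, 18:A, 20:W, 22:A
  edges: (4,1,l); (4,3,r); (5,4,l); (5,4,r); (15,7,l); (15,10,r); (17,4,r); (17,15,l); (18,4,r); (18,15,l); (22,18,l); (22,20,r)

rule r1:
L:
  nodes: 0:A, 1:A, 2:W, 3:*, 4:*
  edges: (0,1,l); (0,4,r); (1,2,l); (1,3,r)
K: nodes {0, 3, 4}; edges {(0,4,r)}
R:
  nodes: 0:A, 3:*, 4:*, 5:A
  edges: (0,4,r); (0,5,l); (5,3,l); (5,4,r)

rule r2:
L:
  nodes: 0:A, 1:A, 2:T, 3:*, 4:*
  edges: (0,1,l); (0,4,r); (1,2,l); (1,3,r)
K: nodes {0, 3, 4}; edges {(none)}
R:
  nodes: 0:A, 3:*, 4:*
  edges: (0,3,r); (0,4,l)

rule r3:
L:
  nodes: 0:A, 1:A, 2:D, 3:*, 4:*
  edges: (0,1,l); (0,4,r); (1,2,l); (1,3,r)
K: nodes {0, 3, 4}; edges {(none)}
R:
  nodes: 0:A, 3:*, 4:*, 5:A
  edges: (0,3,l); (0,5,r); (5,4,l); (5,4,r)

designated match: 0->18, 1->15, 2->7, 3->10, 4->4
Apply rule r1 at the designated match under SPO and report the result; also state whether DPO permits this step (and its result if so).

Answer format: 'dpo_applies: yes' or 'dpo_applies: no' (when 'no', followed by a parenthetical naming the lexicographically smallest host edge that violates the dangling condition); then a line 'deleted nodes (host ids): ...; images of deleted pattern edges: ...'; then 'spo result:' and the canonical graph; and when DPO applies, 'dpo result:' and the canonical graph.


dpo_applies: no
(the rule deletes node 15, which keeps host edge (17,15,l) outside the match image — the dangling condition fails, DPO blocks; SPO proceeds and side-deletes such edges)
deleted nodes (host ids): 7, 15; images of deleted pattern edges: (15,7,l); (15,10,r); (18,15,l)
spo result:
nodes: 1:D, 3:T, 4:A, 5:A, 10:T, 17:A, 18:A, 20:W, 22:A, 23:A
edges: (4,1,l); (4,3,r); (5,4,l); (5,4,r); (17,4,r); (18,4,r); (18,23,l); (22,18,l); (22,20,r); (23,4,r); (23,10,l)


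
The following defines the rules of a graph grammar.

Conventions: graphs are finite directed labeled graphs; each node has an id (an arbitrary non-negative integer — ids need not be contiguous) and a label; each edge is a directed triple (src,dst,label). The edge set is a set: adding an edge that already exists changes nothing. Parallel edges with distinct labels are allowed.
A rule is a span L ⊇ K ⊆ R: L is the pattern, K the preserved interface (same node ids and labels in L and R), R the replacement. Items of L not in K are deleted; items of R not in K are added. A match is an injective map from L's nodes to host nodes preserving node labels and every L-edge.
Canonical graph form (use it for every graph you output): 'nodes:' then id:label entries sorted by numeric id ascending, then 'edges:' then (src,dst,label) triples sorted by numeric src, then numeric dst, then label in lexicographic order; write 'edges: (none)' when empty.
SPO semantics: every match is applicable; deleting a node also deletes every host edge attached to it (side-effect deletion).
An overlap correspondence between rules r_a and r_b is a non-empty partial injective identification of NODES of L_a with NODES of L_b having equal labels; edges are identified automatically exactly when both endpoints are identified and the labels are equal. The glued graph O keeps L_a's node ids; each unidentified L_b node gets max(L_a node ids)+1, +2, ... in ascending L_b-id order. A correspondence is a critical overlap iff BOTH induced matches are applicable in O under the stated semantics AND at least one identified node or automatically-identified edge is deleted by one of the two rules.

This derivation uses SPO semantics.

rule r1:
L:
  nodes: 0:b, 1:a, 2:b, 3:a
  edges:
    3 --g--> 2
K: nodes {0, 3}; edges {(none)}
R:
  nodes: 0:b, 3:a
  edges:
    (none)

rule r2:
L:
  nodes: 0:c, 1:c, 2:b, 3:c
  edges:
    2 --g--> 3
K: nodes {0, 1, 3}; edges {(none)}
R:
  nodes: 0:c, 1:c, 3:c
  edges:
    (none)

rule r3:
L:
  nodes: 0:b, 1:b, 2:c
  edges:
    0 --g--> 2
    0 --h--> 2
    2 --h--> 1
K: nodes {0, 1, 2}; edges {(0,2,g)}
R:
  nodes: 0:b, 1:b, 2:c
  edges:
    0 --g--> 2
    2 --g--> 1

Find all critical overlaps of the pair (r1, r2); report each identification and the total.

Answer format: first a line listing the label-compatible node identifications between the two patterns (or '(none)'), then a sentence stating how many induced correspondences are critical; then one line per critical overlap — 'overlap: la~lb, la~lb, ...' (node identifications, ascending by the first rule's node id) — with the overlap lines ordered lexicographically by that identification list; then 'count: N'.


label-compatible node identifications between L(r1) and L(r2): 0~2, 2~2
2 of the induced correspondences are critical overlaps of r1 and r2.
overlap: 0~2
overlap: 2~2
count: 2
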